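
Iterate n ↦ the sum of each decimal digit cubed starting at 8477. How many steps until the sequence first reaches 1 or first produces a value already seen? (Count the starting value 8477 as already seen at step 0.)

8477 → 8³ + 4³ + 7³ + 7³ = 1262
1262 → 1³ + 2³ + 6³ + 2³ = 233
233 → 2³ + 3³ + 3³ = 62
62 → 6³ + 2³ = 224
224 → 2³ + 2³ + 4³ = 80
80 → 8³ + 0³ = 512
512 → 5³ + 1³ + 2³ = 134
134 → 1³ + 3³ + 4³ = 92
92 → 9³ + 2³ = 737
737 → 7³ + 3³ + 7³ = 713
713 → 7³ + 1³ + 3³ = 371
371 → 3³ + 7³ + 1³ = 371  — 371 repeats.
That took 12 steps.

12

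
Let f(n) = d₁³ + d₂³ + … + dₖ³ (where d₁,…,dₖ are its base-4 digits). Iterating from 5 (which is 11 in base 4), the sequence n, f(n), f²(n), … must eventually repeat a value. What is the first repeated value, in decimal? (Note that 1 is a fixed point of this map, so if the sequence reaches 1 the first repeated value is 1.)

8

5 = (1,1)_4 → 2
2 = (2)_4 → 8
8 = (2,0)_4 → 8  — 8 already appeared earlier.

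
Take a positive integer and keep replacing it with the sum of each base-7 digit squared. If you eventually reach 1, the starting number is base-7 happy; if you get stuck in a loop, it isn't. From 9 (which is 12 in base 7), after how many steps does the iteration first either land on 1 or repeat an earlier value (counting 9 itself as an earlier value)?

9 = (1,2)_7 → 1² + 2² = 5
5 = (5)_7 → 5² = 25
25 = (3,4)_7 → 3² + 4² = 25  — 25 repeats.
That took 3 steps.

3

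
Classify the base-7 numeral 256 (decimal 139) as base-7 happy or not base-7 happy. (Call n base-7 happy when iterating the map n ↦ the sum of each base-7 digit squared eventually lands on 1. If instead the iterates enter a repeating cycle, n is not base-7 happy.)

139 = (2,5,6)_7 → 2² + 5² + 6² = 65
65 = (1,2,2)_7 → 1² + 2² + 2² = 9
9 = (1,2)_7 → 1² + 2² = 5
5 = (5)_7 → 5² = 25
25 = (3,4)_7 → 3² + 4² = 25  — 25 already seen; the sequence cycles without reaching 1.

not base-7 happy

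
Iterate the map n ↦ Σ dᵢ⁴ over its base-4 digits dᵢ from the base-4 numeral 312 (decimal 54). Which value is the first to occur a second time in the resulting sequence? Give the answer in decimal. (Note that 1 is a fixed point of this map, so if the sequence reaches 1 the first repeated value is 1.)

1

54 = (3,1,2)_4 → 3⁴ + 1⁴ + 2⁴ = 81 + 1 + 16 = 98
98 = (1,2,0,2)_4 → 1⁴ + 2⁴ + 0⁴ + 2⁴ = 1 + 16 + 0 + 16 = 33
33 = (2,0,1)_4 → 2⁴ + 0⁴ + 1⁴ = 16 + 0 + 1 = 17
17 = (1,0,1)_4 → 1⁴ + 0⁴ + 1⁴ = 1 + 0 + 1 = 2
2 = (2)_4 → 2⁴ = 16
16 = (1,0,0)_4 → 1⁴ + 0⁴ + 0⁴ = 1 + 0 + 0 = 1  — reached the fixed point 1.
1 → 1, so 1 is the first repeated value.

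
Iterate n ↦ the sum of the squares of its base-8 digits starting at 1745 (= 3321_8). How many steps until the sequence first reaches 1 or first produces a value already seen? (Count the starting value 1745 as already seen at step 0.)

10

1745 = (3,3,2,1)_8 → 3² + 3² + 2² + 1² = 9 + 9 + 4 + 1 = 23
23 = (2,7)_8 → 2² + 7² = 4 + 49 = 53
53 = (6,5)_8 → 6² + 5² = 36 + 25 = 61
61 = (7,5)_8 → 7² + 5² = 49 + 25 = 74
74 = (1,1,2)_8 → 1² + 1² + 2² = 1 + 1 + 4 = 6
6 = (6)_8 → 6² = 36
36 = (4,4)_8 → 4² + 4² = 16 + 16 = 32
32 = (4,0)_8 → 4² + 0² = 16 + 0 = 16
16 = (2,0)_8 → 2² + 0² = 4 + 0 = 4
4 = (4)_8 → 4² = 16  — 16 repeats.
That took 10 steps.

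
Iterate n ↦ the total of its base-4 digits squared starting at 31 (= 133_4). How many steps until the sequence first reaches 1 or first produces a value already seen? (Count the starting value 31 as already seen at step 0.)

31 = (1,3,3)_4 → 1² + 3² + 3² = 19
19 = (1,0,3)_4 → 1² + 0² + 3² = 10
10 = (2,2)_4 → 2² + 2² = 8
8 = (2,0)_4 → 2² + 0² = 4
4 = (1,0)_4 → 1² + 0² = 1  — reached 1.
That took 5 steps.

5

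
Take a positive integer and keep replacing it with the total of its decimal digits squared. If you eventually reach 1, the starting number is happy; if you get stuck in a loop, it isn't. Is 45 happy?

45 → 4² + 5² = 41
41 → 4² + 1² = 17
17 → 1² + 7² = 50
50 → 5² + 0² = 25
25 → 2² + 5² = 29
29 → 2² + 9² = 85
85 → 8² + 5² = 89
89 → 8² + 9² = 145
145 → 1² + 4² + 5² = 42
42 → 4² + 2² = 20
20 → 2² + 0² = 4
4 → 4² = 16
16 → 1² + 6² = 37
37 → 3² + 7² = 58
58 → 5² + 8² = 89  — 89 already seen; the sequence cycles without reaching 1.

not happy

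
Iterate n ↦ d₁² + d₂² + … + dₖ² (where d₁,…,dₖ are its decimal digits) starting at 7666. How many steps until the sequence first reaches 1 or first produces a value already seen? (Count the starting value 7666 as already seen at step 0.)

14

7666 → 7² + 6² + 6² + 6² = 49 + 36 + 36 + 36 = 157
157 → 1² + 5² + 7² = 1 + 25 + 49 = 75
75 → 7² + 5² = 49 + 25 = 74
74 → 7² + 4² = 49 + 16 = 65
65 → 6² + 5² = 36 + 25 = 61
61 → 6² + 1² = 36 + 1 = 37
37 → 3² + 7² = 9 + 49 = 58
58 → 5² + 8² = 25 + 64 = 89
89 → 8² + 9² = 64 + 81 = 145
145 → 1² + 4² + 5² = 1 + 16 + 25 = 42
42 → 4² + 2² = 16 + 4 = 20
20 → 2² + 0² = 4 + 0 = 4
4 → 4² = 16
16 → 1² + 6² = 1 + 36 = 37  — 37 repeats.
That took 14 steps.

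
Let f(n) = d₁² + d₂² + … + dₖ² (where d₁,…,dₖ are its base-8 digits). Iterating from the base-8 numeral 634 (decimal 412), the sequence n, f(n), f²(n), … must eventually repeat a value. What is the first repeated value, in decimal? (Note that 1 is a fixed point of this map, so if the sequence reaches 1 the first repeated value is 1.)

16

412 = (6,3,4)_8 → 6² + 3² + 4² = 61
61 = (7,5)_8 → 7² + 5² = 74
74 = (1,1,2)_8 → 1² + 1² + 2² = 6
6 = (6)_8 → 6² = 36
36 = (4,4)_8 → 4² + 4² = 32
32 = (4,0)_8 → 4² + 0² = 16
16 = (2,0)_8 → 2² + 0² = 4
4 = (4)_8 → 4² = 16  — 16 already appeared earlier.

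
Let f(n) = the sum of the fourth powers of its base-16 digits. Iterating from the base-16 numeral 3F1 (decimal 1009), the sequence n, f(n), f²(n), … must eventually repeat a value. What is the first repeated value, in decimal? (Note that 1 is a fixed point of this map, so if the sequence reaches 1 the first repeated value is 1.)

1009 = (3,15,1)_16 → 3⁴ + 15⁴ + 1⁴ = 50707
50707 = (12,6,1,3)_16 → 12⁴ + 6⁴ + 1⁴ + 3⁴ = 22114
22114 = (5,6,6,2)_16 → 5⁴ + 6⁴ + 6⁴ + 2⁴ = 3233
3233 = (12,10,1)_16 → 12⁴ + 10⁴ + 1⁴ = 30737
30737 = (7,8,1,1)_16 → 7⁴ + 8⁴ + 1⁴ + 1⁴ = 6499
6499 = (1,9,6,3)_16 → 1⁴ + 9⁴ + 6⁴ + 3⁴ = 7939
7939 = (1,15,0,3)_16 → 1⁴ + 15⁴ + 0⁴ + 3⁴ = 50707  — 50707 already appeared earlier.

50707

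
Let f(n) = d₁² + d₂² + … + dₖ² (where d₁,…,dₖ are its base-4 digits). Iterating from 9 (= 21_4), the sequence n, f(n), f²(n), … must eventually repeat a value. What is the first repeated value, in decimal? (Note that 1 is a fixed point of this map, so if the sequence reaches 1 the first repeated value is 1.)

9 = (2,1)_4 → 2² + 1² = 4 + 1 = 5
5 = (1,1)_4 → 1² + 1² = 1 + 1 = 2
2 = (2)_4 → 2² = 4
4 = (1,0)_4 → 1² + 0² = 1 + 0 = 1  — reached the fixed point 1.
1 → 1, so 1 is the first repeated value.

1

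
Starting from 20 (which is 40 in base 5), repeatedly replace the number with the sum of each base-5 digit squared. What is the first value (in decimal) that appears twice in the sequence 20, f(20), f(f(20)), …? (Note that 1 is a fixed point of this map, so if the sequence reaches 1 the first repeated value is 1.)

20 = (4,0)_5 → 4² + 0² = 16 + 0 = 16
16 = (3,1)_5 → 3² + 1² = 9 + 1 = 10
10 = (2,0)_5 → 2² + 0² = 4 + 0 = 4
4 = (4)_5 → 4² = 16  — 16 already appeared earlier.

16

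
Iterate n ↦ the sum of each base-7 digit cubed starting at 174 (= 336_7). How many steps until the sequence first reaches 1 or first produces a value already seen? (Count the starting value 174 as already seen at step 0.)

8

174 = (3,3,6)_7 → 3³ + 3³ + 6³ = 27 + 27 + 216 = 270
270 = (5,3,4)_7 → 5³ + 3³ + 4³ = 125 + 27 + 64 = 216
216 = (4,2,6)_7 → 4³ + 2³ + 6³ = 64 + 8 + 216 = 288
288 = (5,6,1)_7 → 5³ + 6³ + 1³ = 125 + 216 + 1 = 342
342 = (6,6,6)_7 → 6³ + 6³ + 6³ = 216 + 216 + 216 = 648
648 = (1,6,1,4)_7 → 1³ + 6³ + 1³ + 4³ = 1 + 216 + 1 + 64 = 282
282 = (5,5,2)_7 → 5³ + 5³ + 2³ = 125 + 125 + 8 = 258
258 = (5,1,6)_7 → 5³ + 1³ + 6³ = 125 + 1 + 216 = 342  — 342 repeats.
That took 8 steps.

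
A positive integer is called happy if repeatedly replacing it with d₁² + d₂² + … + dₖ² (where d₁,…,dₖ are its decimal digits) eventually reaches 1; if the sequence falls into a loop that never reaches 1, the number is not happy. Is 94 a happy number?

happy

94 → 97
97 → 130
130 → 10
10 → 1  — reached 1.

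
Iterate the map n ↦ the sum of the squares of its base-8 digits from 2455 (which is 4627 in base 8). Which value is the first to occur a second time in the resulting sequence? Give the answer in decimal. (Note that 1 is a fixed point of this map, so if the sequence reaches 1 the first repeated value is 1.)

2455 = (4,6,2,7)_8 → 4² + 6² + 2² + 7² = 105
105 = (1,5,1)_8 → 1² + 5² + 1² = 27
27 = (3,3)_8 → 3² + 3² = 18
18 = (2,2)_8 → 2² + 2² = 8
8 = (1,0)_8 → 1² + 0² = 1  — reached the fixed point 1.
1 → 1, so 1 is the first repeated value.

1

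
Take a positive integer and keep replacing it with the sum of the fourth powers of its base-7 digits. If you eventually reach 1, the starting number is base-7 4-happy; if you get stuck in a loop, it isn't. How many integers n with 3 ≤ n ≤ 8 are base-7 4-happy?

1

3: 3 → 81 → 513 → 179 → 593 → 1251 → 1043 → 97 → 2593 → 1459 → 963 → 1153 → 803 → 673 → 1923 → 1507 → 913 → 609 → 707 → 97  — not base-7 4-happy
4: 4 → 256 → 882 → 272 → 2002 → 2546 → 1938 → 2258 → 1808 → 1938  — not base-7 4-happy
5: 5 → 625 → 1267 → 1633 → 913 → 609 → 707 → 97 → 2593 → 1459 → 963 → 1153 → 803 → 673 → 1923 → 1507 → 913  — not base-7 4-happy
6: 6 → 1296 → 788 → 288 → 1922 → 1138 → 354 → 258 → 1922  — not base-7 4-happy
7: 7 → 1  — base-7 4-happy
8: 8 → 2 → 16 → 32 → 512 → 164 → 178 → 418 → 708 → 98 → 16  — not base-7 4-happy
base-7 4-happy: 7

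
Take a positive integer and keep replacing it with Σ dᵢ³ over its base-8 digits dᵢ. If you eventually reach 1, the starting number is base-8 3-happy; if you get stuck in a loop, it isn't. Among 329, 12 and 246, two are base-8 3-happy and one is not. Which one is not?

329

329: 329 → 127 → 687 → 477 → 495 → 811 → 217 → 55 → 559 → 469 → 476 → 434 → 440 → 559  — repeats 559 (not base-8 3-happy)
12: 12 → 65 → 2 → 8 → 1  — reaches 1 (base-8 3-happy)
246: 246 → 459 → 371 → 368 → 341 → 258 → 72 → 2 → 8 → 1  — reaches 1 (base-8 3-happy)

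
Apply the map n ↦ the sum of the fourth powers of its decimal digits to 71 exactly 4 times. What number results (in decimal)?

8208

71 → 7⁴ + 1⁴ = 2402
2402 → 2⁴ + 4⁴ + 0⁴ + 2⁴ = 288
288 → 2⁴ + 8⁴ + 8⁴ = 8208
8208 → 8⁴ + 2⁴ + 0⁴ + 8⁴ = 8208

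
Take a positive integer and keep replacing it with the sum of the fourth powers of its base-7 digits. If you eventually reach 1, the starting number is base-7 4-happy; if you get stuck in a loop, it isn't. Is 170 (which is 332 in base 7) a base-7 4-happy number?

not base-7 4-happy

170 = (3,3,2)_7 → 178
178 = (3,4,3)_7 → 418
418 = (1,1,3,5)_7 → 708
708 = (2,0,3,1)_7 → 98
98 = (2,0,0)_7 → 16
16 = (2,2)_7 → 32
32 = (4,4)_7 → 512
512 = (1,3,3,1)_7 → 164
164 = (3,2,3)_7 → 178  — 178 already seen; the sequence cycles without reaching 1.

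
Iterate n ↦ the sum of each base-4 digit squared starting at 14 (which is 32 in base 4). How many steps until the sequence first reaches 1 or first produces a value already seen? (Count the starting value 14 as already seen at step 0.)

14 = (3,2)_4 → 3² + 2² = 9 + 4 = 13
13 = (3,1)_4 → 3² + 1² = 9 + 1 = 10
10 = (2,2)_4 → 2² + 2² = 4 + 4 = 8
8 = (2,0)_4 → 2² + 0² = 4 + 0 = 4
4 = (1,0)_4 → 1² + 0² = 1 + 0 = 1  — reached 1.
That took 5 steps.

5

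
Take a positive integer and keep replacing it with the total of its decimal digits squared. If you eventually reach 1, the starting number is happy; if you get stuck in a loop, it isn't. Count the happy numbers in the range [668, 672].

1

668: 668 → 136 → 46 → 52 → 29 → 85 → 89 → 145 → 42 → 20 → 4 → 16 → 37 → 58 → 89  (repeats 89)
669: 669 → 153 → 35 → 34 → 25 → 29 → 85 → 89 → 145 → 42 → 20 → 4 → 16 → 37 → 58 → 89  (repeats 89)
670: 670 → 85 → 89 → 145 → 42 → 20 → 4 → 16 → 37 → 58 → 89  (repeats 89)
671: 671 → 86 → 100 → 1  (reaches 1)
672: 672 → 89 → 145 → 42 → 20 → 4 → 16 → 37 → 58 → 89  (repeats 89)
happy: 671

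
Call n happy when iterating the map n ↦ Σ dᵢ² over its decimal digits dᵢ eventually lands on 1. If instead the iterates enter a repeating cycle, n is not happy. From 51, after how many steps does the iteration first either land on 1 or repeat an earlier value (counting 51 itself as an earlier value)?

11

51 → 26
26 → 40
40 → 16
16 → 37
37 → 58
58 → 89
89 → 145
145 → 42
42 → 20
20 → 4
4 → 16  — 16 repeats.
That took 11 steps.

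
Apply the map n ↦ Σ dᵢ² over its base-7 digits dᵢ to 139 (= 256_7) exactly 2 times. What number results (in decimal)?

9

139 = (2,5,6)_7 → 2² + 5² + 6² = 4 + 25 + 36 = 65
65 = (1,2,2)_7 → 1² + 2² + 2² = 1 + 4 + 4 = 9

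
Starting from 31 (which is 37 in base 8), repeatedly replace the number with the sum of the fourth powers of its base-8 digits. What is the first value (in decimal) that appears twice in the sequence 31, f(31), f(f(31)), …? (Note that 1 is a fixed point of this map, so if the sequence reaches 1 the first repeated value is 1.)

273

31 = (3,7)_8 → 3⁴ + 7⁴ = 2482
2482 = (4,6,6,2)_8 → 4⁴ + 6⁴ + 6⁴ + 2⁴ = 2864
2864 = (5,4,6,0)_8 → 5⁴ + 4⁴ + 6⁴ + 0⁴ = 2177
2177 = (4,2,0,1)_8 → 4⁴ + 2⁴ + 0⁴ + 1⁴ = 273
273 = (4,2,1)_8 → 4⁴ + 2⁴ + 1⁴ = 273  — 273 already appeared earlier.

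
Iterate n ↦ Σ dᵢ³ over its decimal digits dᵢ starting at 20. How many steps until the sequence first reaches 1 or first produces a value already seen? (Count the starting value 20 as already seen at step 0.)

20 → 2³ + 0³ = 8
8 → 8³ = 512
512 → 5³ + 1³ + 2³ = 134
134 → 1³ + 3³ + 4³ = 92
92 → 9³ + 2³ = 737
737 → 7³ + 3³ + 7³ = 713
713 → 7³ + 1³ + 3³ = 371
371 → 3³ + 7³ + 1³ = 371  — 371 repeats.
That took 8 steps.

8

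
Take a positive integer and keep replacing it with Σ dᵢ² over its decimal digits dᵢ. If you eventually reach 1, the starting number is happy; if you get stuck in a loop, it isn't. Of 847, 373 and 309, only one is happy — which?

847: 847 → 129 → 86 → 100 → 1  — reaches 1 (happy)
373: 373 → 67 → 85 → 89 → 145 → 42 → 20 → 4 → 16 → 37 → 58 → 89  — repeats 89 (not happy)
309: 309 → 90 → 81 → 65 → 61 → 37 → 58 → 89 → 145 → 42 → 20 → 4 → 16 → 37  — repeats 37 (not happy)

847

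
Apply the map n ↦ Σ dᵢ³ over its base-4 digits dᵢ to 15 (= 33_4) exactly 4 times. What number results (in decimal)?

9

15 = (3,3)_4 → 3³ + 3³ = 27 + 27 = 54
54 = (3,1,2)_4 → 3³ + 1³ + 2³ = 27 + 1 + 8 = 36
36 = (2,1,0)_4 → 2³ + 1³ + 0³ = 8 + 1 + 0 = 9
9 = (2,1)_4 → 2³ + 1³ = 8 + 1 = 9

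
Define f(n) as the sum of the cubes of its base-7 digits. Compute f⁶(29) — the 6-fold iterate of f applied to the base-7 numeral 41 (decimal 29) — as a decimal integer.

341

29 = (4,1)_7 → 4³ + 1³ = 65
65 = (1,2,2)_7 → 1³ + 2³ + 2³ = 17
17 = (2,3)_7 → 2³ + 3³ = 35
35 = (5,0)_7 → 5³ + 0³ = 125
125 = (2,3,6)_7 → 2³ + 3³ + 6³ = 251
251 = (5,0,6)_7 → 5³ + 0³ + 6³ = 341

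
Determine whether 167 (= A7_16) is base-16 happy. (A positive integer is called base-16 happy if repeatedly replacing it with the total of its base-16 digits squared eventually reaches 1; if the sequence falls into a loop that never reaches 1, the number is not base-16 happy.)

167 = (10,7)_16 → 10² + 7² = 149
149 = (9,5)_16 → 9² + 5² = 106
106 = (6,10)_16 → 6² + 10² = 136
136 = (8,8)_16 → 8² + 8² = 128
128 = (8,0)_16 → 8² + 0² = 64
64 = (4,0)_16 → 4² + 0² = 16
16 = (1,0)_16 → 1² + 0² = 1  — reached 1.

base-16 happy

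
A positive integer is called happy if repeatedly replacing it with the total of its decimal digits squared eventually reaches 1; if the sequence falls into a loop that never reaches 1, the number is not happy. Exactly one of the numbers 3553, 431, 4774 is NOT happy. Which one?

3553: 3553 → 68 → 100 → 1  — reaches 1 (happy)
431: 431 → 26 → 40 → 16 → 37 → 58 → 89 → 145 → 42 → 20 → 4 → 16  — repeats 16 (not happy)
4774: 4774 → 130 → 10 → 1  — reaches 1 (happy)

431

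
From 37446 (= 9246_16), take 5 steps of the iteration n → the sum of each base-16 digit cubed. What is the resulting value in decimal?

37446 = (9,2,4,6)_16 → 9³ + 2³ + 4³ + 6³ = 1017
1017 = (3,15,9)_16 → 3³ + 15³ + 9³ = 4131
4131 = (1,0,2,3)_16 → 1³ + 0³ + 2³ + 3³ = 36
36 = (2,4)_16 → 2³ + 4³ = 72
72 = (4,8)_16 → 4³ + 8³ = 576

576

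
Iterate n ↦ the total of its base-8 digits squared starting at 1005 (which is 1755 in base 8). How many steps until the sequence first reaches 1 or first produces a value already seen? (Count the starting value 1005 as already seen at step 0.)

7

1005 = (1,7,5,5)_8 → 1² + 7² + 5² + 5² = 100
100 = (1,4,4)_8 → 1² + 4² + 4² = 33
33 = (4,1)_8 → 4² + 1² = 17
17 = (2,1)_8 → 2² + 1² = 5
5 = (5)_8 → 5² = 25
25 = (3,1)_8 → 3² + 1² = 10
10 = (1,2)_8 → 1² + 2² = 5  — 5 repeats.
That took 7 steps.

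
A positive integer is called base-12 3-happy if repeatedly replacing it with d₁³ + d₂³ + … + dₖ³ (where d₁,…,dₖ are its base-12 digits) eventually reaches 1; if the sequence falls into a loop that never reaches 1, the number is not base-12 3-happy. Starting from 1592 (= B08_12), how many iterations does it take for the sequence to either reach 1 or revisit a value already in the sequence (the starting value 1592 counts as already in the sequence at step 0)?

1592 = (11,0,8)_12 → 11³ + 0³ + 8³ = 1331 + 0 + 512 = 1843
1843 = (1,0,9,7)_12 → 1³ + 0³ + 9³ + 7³ = 1 + 0 + 729 + 343 = 1073
1073 = (7,5,5)_12 → 7³ + 5³ + 5³ = 343 + 125 + 125 = 593
593 = (4,1,5)_12 → 4³ + 1³ + 5³ = 64 + 1 + 125 = 190
190 = (1,3,10)_12 → 1³ + 3³ + 10³ = 1 + 27 + 1000 = 1028
1028 = (7,1,8)_12 → 7³ + 1³ + 8³ = 343 + 1 + 512 = 856
856 = (5,11,4)_12 → 5³ + 11³ + 4³ = 125 + 1331 + 64 = 1520
1520 = (10,6,8)_12 → 10³ + 6³ + 8³ = 1000 + 216 + 512 = 1728
1728 = (1,0,0,0)_12 → 1³ + 0³ + 0³ + 0³ = 1 + 0 + 0 + 0 = 1  — reached 1.
That took 9 steps.

9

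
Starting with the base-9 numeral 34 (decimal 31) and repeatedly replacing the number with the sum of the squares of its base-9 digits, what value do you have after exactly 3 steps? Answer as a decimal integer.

31 = (3,4)_9 → 25
25 = (2,7)_9 → 53
53 = (5,8)_9 → 89

89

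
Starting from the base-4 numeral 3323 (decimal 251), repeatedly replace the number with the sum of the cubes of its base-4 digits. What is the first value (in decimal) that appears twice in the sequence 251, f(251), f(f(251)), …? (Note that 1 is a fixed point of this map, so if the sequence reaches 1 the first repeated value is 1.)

35

251 = (3,3,2,3)_4 → 3³ + 3³ + 2³ + 3³ = 89
89 = (1,1,2,1)_4 → 1³ + 1³ + 2³ + 1³ = 11
11 = (2,3)_4 → 2³ + 3³ = 35
35 = (2,0,3)_4 → 2³ + 0³ + 3³ = 35  — 35 already appeared earlier.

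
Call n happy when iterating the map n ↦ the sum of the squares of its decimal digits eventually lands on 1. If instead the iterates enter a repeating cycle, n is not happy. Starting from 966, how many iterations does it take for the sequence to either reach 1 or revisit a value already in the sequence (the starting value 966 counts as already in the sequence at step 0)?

966 → 153
153 → 35
35 → 34
34 → 25
25 → 29
29 → 85
85 → 89
89 → 145
145 → 42
42 → 20
20 → 4
4 → 16
16 → 37
37 → 58
58 → 89  — 89 repeats.
That took 15 steps.

15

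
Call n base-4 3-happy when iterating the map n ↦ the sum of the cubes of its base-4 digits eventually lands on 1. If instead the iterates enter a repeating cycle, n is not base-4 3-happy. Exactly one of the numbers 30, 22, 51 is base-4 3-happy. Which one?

30: 30 → 36 → 9 → 9  — repeats 9 (not base-4 3-happy)
22: 22 → 10 → 16 → 1  — reaches 1 (base-4 3-happy)
51: 51 → 54 → 36 → 9 → 9  — repeats 9 (not base-4 3-happy)

22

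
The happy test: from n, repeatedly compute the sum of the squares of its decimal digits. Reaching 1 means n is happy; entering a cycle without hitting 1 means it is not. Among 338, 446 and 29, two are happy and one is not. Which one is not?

29

338: 338 → 82 → 68 → 100 → 1  — reaches 1 (happy)
446: 446 → 68 → 100 → 1  — reaches 1 (happy)
29: 29 → 85 → 89 → 145 → 42 → 20 → 4 → 16 → 37 → 58 → 89  — repeats 89 (not happy)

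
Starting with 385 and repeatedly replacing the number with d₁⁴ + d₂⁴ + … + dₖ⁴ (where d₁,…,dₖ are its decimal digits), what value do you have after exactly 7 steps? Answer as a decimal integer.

385 → 4802
4802 → 4368
4368 → 5729
5729 → 9603
9603 → 7938
7938 → 13139
13139 → 6725

6725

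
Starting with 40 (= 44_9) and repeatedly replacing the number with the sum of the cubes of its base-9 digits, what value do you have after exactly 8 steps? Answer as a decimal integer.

540

40 = (4,4)_9 → 4³ + 4³ = 128
128 = (1,5,2)_9 → 1³ + 5³ + 2³ = 134
134 = (1,5,8)_9 → 1³ + 5³ + 8³ = 638
638 = (7,7,8)_9 → 7³ + 7³ + 8³ = 1198
1198 = (1,5,7,1)_9 → 1³ + 5³ + 7³ + 1³ = 470
470 = (5,7,2)_9 → 5³ + 7³ + 2³ = 476
476 = (5,7,8)_9 → 5³ + 7³ + 8³ = 980
980 = (1,3,0,8)_9 → 1³ + 3³ + 0³ + 8³ = 540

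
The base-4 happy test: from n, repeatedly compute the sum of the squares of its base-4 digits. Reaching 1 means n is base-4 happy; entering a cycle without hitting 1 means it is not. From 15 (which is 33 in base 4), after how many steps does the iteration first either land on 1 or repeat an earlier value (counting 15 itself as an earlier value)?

15 = (3,3)_4 → 18
18 = (1,0,2)_4 → 5
5 = (1,1)_4 → 2
2 = (2)_4 → 4
4 = (1,0)_4 → 1  — reached 1.
That took 5 steps.

5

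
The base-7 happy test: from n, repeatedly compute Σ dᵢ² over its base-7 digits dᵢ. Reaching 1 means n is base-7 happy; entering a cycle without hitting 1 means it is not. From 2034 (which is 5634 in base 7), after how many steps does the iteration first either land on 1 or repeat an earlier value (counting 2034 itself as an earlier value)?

2034 = (5,6,3,4)_7 → 5² + 6² + 3² + 4² = 25 + 36 + 9 + 16 = 86
86 = (1,5,2)_7 → 1² + 5² + 2² = 1 + 25 + 4 = 30
30 = (4,2)_7 → 4² + 2² = 16 + 4 = 20
20 = (2,6)_7 → 2² + 6² = 4 + 36 = 40
40 = (5,5)_7 → 5² + 5² = 25 + 25 = 50
50 = (1,0,1)_7 → 1² + 0² + 1² = 1 + 0 + 1 = 2
2 = (2)_7 → 2² = 4
4 = (4)_7 → 4² = 16
16 = (2,2)_7 → 2² + 2² = 4 + 4 = 8
8 = (1,1)_7 → 1² + 1² = 1 + 1 = 2  — 2 repeats.
That took 10 steps.

10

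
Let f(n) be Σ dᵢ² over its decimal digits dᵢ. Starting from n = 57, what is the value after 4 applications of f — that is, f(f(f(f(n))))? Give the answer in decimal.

57 → 5² + 7² = 74
74 → 7² + 4² = 65
65 → 6² + 5² = 61
61 → 6² + 1² = 37

37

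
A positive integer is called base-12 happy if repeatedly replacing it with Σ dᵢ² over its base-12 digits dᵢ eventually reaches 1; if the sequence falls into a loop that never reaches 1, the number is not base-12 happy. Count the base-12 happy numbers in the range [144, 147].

144: 144 → 1  (reaches 1)
145: 145 → 2 → 4 → 16 → 17 → 26 → 8 → 64 → 41 → 34 → 104 → 128 → 164 → 66 → 61 → 26  (repeats 26)
146: 146 → 5 → 25 → 5  (repeats 5)
147: 147 → 10 → 100 → 80 → 100  (repeats 100)
base-12 happy: 144

1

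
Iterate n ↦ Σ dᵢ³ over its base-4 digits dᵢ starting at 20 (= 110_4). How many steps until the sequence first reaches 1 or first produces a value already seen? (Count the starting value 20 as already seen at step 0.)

20 = (1,1,0)_4 → 1³ + 1³ + 0³ = 2
2 = (2)_4 → 2³ = 8
8 = (2,0)_4 → 2³ + 0³ = 8  — 8 repeats.
That took 3 steps.

3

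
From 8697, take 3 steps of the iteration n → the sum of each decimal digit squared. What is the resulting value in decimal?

10

8697 → 8² + 6² + 9² + 7² = 64 + 36 + 81 + 49 = 230
230 → 2² + 3² + 0² = 4 + 9 + 0 = 13
13 → 1² + 3² = 1 + 9 = 10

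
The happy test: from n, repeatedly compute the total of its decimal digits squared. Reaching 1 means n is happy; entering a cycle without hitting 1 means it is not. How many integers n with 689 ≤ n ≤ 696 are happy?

1

689: 689 → 181 → 66 → 72 → 53 → 34 → 25 → 29 → 85 → 89 → 145 → 42 → 20 → 4 → 16 → 37 → 58 → 89  — not happy
690: 690 → 117 → 51 → 26 → 40 → 16 → 37 → 58 → 89 → 145 → 42 → 20 → 4 → 16  — not happy
691: 691 → 118 → 66 → 72 → 53 → 34 → 25 → 29 → 85 → 89 → 145 → 42 → 20 → 4 → 16 → 37 → 58 → 89  — not happy
692: 692 → 121 → 6 → 36 → 45 → 41 → 17 → 50 → 25 → 29 → 85 → 89 → 145 → 42 → 20 → 4 → 16 → 37 → 58 → 89  — not happy
693: 693 → 126 → 41 → 17 → 50 → 25 → 29 → 85 → 89 → 145 → 42 → 20 → 4 → 16 → 37 → 58 → 89  — not happy
694: 694 → 133 → 19 → 82 → 68 → 100 → 1  — happy
695: 695 → 142 → 21 → 5 → 25 → 29 → 85 → 89 → 145 → 42 → 20 → 4 → 16 → 37 → 58 → 89  — not happy
696: 696 → 153 → 35 → 34 → 25 → 29 → 85 → 89 → 145 → 42 → 20 → 4 → 16 → 37 → 58 → 89  — not happy
happy: 694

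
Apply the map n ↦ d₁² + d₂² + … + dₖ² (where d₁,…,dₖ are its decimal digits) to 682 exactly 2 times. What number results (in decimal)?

17

682 → 6² + 8² + 2² = 104
104 → 1² + 0² + 4² = 17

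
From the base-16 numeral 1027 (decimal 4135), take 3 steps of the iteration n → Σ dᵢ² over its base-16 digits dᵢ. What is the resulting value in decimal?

173

4135 = (1,0,2,7)_16 → 1² + 0² + 2² + 7² = 54
54 = (3,6)_16 → 3² + 6² = 45
45 = (2,13)_16 → 2² + 13² = 173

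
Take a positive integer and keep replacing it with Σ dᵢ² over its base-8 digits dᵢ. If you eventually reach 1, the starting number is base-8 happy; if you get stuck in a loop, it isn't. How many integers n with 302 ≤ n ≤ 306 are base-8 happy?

302: 302 → 77 → 27 → 18 → 8 → 1  (reaches 1)
303: 303 → 90 → 14 → 37 → 41 → 26 → 13 → 26  (repeats 26)
304: 304 → 52 → 52  (repeats 52)
305: 305 → 53 → 61 → 74 → 6 → 36 → 32 → 16 → 4 → 16  (repeats 16)
306: 306 → 56 → 49 → 37 → 41 → 26 → 13 → 26  (repeats 26)
base-8 happy: 302

1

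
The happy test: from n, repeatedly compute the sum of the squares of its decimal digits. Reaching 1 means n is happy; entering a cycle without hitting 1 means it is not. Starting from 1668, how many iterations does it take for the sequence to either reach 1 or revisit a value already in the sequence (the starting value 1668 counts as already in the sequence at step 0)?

12

1668 → 1² + 6² + 6² + 8² = 1 + 36 + 36 + 64 = 137
137 → 1² + 3² + 7² = 1 + 9 + 49 = 59
59 → 5² + 9² = 25 + 81 = 106
106 → 1² + 0² + 6² = 1 + 0 + 36 = 37
37 → 3² + 7² = 9 + 49 = 58
58 → 5² + 8² = 25 + 64 = 89
89 → 8² + 9² = 64 + 81 = 145
145 → 1² + 4² + 5² = 1 + 16 + 25 = 42
42 → 4² + 2² = 16 + 4 = 20
20 → 2² + 0² = 4 + 0 = 4
4 → 4² = 16
16 → 1² + 6² = 1 + 36 = 37  — 37 repeats.
That took 12 steps.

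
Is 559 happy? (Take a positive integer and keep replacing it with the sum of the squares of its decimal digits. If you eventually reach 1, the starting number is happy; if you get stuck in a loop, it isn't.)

559 → 5² + 5² + 9² = 25 + 25 + 81 = 131
131 → 1² + 3² + 1² = 1 + 9 + 1 = 11
11 → 1² + 1² = 1 + 1 = 2
2 → 2² = 4
4 → 4² = 16
16 → 1² + 6² = 1 + 36 = 37
37 → 3² + 7² = 9 + 49 = 58
58 → 5² + 8² = 25 + 64 = 89
89 → 8² + 9² = 64 + 81 = 145
145 → 1² + 4² + 5² = 1 + 16 + 25 = 42
42 → 4² + 2² = 16 + 4 = 20
20 → 2² + 0² = 4 + 0 = 4  — 4 already seen; the sequence cycles without reaching 1.

not happy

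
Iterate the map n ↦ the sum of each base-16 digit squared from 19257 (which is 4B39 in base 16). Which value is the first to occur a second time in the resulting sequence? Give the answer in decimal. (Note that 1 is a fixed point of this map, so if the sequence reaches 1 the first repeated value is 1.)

146

19257 = (4,11,3,9)_16 → 227
227 = (14,3)_16 → 205
205 = (12,13)_16 → 313
313 = (1,3,9)_16 → 91
91 = (5,11)_16 → 146
146 = (9,2)_16 → 85
85 = (5,5)_16 → 50
50 = (3,2)_16 → 13
13 = (13)_16 → 169
169 = (10,9)_16 → 181
181 = (11,5)_16 → 146  — 146 already appeared earlier.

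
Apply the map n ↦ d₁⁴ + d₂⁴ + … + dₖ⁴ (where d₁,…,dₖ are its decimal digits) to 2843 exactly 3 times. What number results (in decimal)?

2843 → 2⁴ + 8⁴ + 4⁴ + 3⁴ = 16 + 4096 + 256 + 81 = 4449
4449 → 4⁴ + 4⁴ + 4⁴ + 9⁴ = 256 + 256 + 256 + 6561 = 7329
7329 → 7⁴ + 3⁴ + 2⁴ + 9⁴ = 2401 + 81 + 16 + 6561 = 9059

9059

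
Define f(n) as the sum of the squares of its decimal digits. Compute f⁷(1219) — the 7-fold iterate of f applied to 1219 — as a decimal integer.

1219 → 1² + 2² + 1² + 9² = 87
87 → 8² + 7² = 113
113 → 1² + 1² + 3² = 11
11 → 1² + 1² = 2
2 → 2² = 4
4 → 4² = 16
16 → 1² + 6² = 37

37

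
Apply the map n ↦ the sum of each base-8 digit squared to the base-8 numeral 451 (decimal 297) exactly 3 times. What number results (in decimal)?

34

297 = (4,5,1)_8 → 4² + 5² + 1² = 42
42 = (5,2)_8 → 5² + 2² = 29
29 = (3,5)_8 → 3² + 5² = 34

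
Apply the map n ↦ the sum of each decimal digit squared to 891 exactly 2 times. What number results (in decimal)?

53

891 → 8² + 9² + 1² = 146
146 → 1² + 4² + 6² = 53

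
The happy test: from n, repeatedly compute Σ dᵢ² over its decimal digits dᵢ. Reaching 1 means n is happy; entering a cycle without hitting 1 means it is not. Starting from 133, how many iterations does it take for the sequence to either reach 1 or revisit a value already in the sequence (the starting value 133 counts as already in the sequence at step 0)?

5

133 → 1² + 3² + 3² = 19
19 → 1² + 9² = 82
82 → 8² + 2² = 68
68 → 6² + 8² = 100
100 → 1² + 0² + 0² = 1  — reached 1.
That took 5 steps.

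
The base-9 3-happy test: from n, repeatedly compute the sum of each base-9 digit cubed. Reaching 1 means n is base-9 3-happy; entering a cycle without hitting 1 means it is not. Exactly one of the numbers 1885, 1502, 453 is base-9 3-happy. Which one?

453

1885: 1885 → 205 → 415 → 127 → 127  — repeats 127 (not base-9 3-happy)
1502: 1502 → 584 → 856 → 128 → 134 → 638 → 1198 → 470 → 476 → 980 → 540 → 432 → 152 → 856  — repeats 856 (not base-9 3-happy)
453: 453 → 277 → 397 → 577 → 345 → 99 → 9 → 1  — reaches 1 (base-9 3-happy)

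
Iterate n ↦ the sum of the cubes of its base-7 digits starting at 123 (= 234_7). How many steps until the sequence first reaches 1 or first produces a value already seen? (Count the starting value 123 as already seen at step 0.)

123 = (2,3,4)_7 → 2³ + 3³ + 4³ = 8 + 27 + 64 = 99
99 = (2,0,1)_7 → 2³ + 0³ + 1³ = 8 + 0 + 1 = 9
9 = (1,2)_7 → 1³ + 2³ = 1 + 8 = 9  — 9 repeats.
That took 3 steps.

3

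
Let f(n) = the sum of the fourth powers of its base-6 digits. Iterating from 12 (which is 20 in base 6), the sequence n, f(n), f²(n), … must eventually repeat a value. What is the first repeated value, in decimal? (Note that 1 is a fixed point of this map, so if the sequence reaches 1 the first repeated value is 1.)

12 = (2,0)_6 → 16
16 = (2,4)_6 → 272
272 = (1,1,3,2)_6 → 99
99 = (2,4,3)_6 → 353
353 = (1,3,4,5)_6 → 963
963 = (4,2,4,3)_6 → 609
609 = (2,4,5,3)_6 → 978
978 = (4,3,1,0)_6 → 338
338 = (1,3,2,2)_6 → 114
114 = (3,1,0)_6 → 82
82 = (2,1,4)_6 → 273
273 = (1,1,3,3)_6 → 164
164 = (4,3,2)_6 → 353  — 353 already appeared earlier.

353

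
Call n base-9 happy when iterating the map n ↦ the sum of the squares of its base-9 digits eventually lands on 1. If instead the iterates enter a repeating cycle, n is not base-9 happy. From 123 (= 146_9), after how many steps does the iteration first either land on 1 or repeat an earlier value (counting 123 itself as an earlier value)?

123 = (1,4,6)_9 → 1² + 4² + 6² = 53
53 = (5,8)_9 → 5² + 8² = 89
89 = (1,0,8)_9 → 1² + 0² + 8² = 65
65 = (7,2)_9 → 7² + 2² = 53  — 53 repeats.
That took 4 steps.

4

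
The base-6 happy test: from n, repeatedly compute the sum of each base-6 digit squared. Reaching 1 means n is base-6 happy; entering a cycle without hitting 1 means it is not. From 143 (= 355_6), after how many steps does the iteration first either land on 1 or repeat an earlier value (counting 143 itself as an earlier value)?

14

143 = (3,5,5)_6 → 3² + 5² + 5² = 59
59 = (1,3,5)_6 → 1² + 3² + 5² = 35
35 = (5,5)_6 → 5² + 5² = 50
50 = (1,2,2)_6 → 1² + 2² + 2² = 9
9 = (1,3)_6 → 1² + 3² = 10
10 = (1,4)_6 → 1² + 4² = 17
17 = (2,5)_6 → 2² + 5² = 29
29 = (4,5)_6 → 4² + 5² = 41
41 = (1,0,5)_6 → 1² + 0² + 5² = 26
26 = (4,2)_6 → 4² + 2² = 20
20 = (3,2)_6 → 3² + 2² = 13
13 = (2,1)_6 → 2² + 1² = 5
5 = (5)_6 → 5² = 25
25 = (4,1)_6 → 4² + 1² = 17  — 17 repeats.
That took 14 steps.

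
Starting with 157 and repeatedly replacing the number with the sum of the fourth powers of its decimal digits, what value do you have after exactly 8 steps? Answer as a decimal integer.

157 → 1⁴ + 5⁴ + 7⁴ = 3027
3027 → 3⁴ + 0⁴ + 2⁴ + 7⁴ = 2498
2498 → 2⁴ + 4⁴ + 9⁴ + 8⁴ = 10929
10929 → 1⁴ + 0⁴ + 9⁴ + 2⁴ + 9⁴ = 13139
13139 → 1⁴ + 3⁴ + 1⁴ + 3⁴ + 9⁴ = 6725
6725 → 6⁴ + 7⁴ + 2⁴ + 5⁴ = 4338
4338 → 4⁴ + 3⁴ + 3⁴ + 8⁴ = 4514
4514 → 4⁴ + 5⁴ + 1⁴ + 4⁴ = 1138

1138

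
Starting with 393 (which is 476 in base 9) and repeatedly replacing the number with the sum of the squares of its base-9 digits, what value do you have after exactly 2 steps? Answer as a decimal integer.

393 = (4,7,6)_9 → 4² + 7² + 6² = 101
101 = (1,2,2)_9 → 1² + 2² + 2² = 9

9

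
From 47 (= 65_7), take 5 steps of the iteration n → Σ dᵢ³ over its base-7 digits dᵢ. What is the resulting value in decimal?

47 = (6,5)_7 → 6³ + 5³ = 216 + 125 = 341
341 = (6,6,5)_7 → 6³ + 6³ + 5³ = 216 + 216 + 125 = 557
557 = (1,4,2,4)_7 → 1³ + 4³ + 2³ + 4³ = 1 + 64 + 8 + 64 = 137
137 = (2,5,4)_7 → 2³ + 5³ + 4³ = 8 + 125 + 64 = 197
197 = (4,0,1)_7 → 4³ + 0³ + 1³ = 64 + 0 + 1 = 65

65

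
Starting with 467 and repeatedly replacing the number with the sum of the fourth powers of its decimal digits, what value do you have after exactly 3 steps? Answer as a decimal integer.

467 → 4⁴ + 6⁴ + 7⁴ = 3953
3953 → 3⁴ + 9⁴ + 5⁴ + 3⁴ = 7348
7348 → 7⁴ + 3⁴ + 4⁴ + 8⁴ = 6834

6834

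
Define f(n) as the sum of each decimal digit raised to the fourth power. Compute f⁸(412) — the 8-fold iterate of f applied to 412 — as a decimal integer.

412 → 4⁴ + 1⁴ + 2⁴ = 256 + 1 + 16 = 273
273 → 2⁴ + 7⁴ + 3⁴ = 16 + 2401 + 81 = 2498
2498 → 2⁴ + 4⁴ + 9⁴ + 8⁴ = 16 + 256 + 6561 + 4096 = 10929
10929 → 1⁴ + 0⁴ + 9⁴ + 2⁴ + 9⁴ = 1 + 0 + 6561 + 16 + 6561 = 13139
13139 → 1⁴ + 3⁴ + 1⁴ + 3⁴ + 9⁴ = 1 + 81 + 1 + 81 + 6561 = 6725
6725 → 6⁴ + 7⁴ + 2⁴ + 5⁴ = 1296 + 2401 + 16 + 625 = 4338
4338 → 4⁴ + 3⁴ + 3⁴ + 8⁴ = 256 + 81 + 81 + 4096 = 4514
4514 → 4⁴ + 5⁴ + 1⁴ + 4⁴ = 256 + 625 + 1 + 256 = 1138

1138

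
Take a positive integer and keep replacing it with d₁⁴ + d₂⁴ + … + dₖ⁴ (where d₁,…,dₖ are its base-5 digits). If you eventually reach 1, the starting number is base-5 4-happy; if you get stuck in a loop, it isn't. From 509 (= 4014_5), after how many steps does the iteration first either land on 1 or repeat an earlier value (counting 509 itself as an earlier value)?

509 = (4,0,1,4)_5 → 4⁴ + 0⁴ + 1⁴ + 4⁴ = 513
513 = (4,0,2,3)_5 → 4⁴ + 0⁴ + 2⁴ + 3⁴ = 353
353 = (2,4,0,3)_5 → 2⁴ + 4⁴ + 0⁴ + 3⁴ = 353  — 353 repeats.
That took 3 steps.

3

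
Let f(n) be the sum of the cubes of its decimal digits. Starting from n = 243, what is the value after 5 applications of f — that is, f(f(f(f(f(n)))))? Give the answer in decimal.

153

243 → 2³ + 4³ + 3³ = 8 + 64 + 27 = 99
99 → 9³ + 9³ = 729 + 729 = 1458
1458 → 1³ + 4³ + 5³ + 8³ = 1 + 64 + 125 + 512 = 702
702 → 7³ + 0³ + 2³ = 343 + 0 + 8 = 351
351 → 3³ + 5³ + 1³ = 27 + 125 + 1 = 153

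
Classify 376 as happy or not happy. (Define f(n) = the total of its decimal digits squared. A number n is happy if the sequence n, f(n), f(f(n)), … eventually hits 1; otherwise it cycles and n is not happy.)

happy

376 → 3² + 7² + 6² = 9 + 49 + 36 = 94
94 → 9² + 4² = 81 + 16 = 97
97 → 9² + 7² = 81 + 49 = 130
130 → 1² + 3² + 0² = 1 + 9 + 0 = 10
10 → 1² + 0² = 1 + 0 = 1  — reached 1.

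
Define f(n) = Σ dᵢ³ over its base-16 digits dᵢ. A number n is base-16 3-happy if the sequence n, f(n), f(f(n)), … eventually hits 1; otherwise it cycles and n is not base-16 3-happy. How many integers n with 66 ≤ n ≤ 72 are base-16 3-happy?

66: 66 → 72 → 576 → 72  (repeats 72)
67: 67 → 91 → 1456 → 1456  (repeats 1456)
68: 68 → 128 → 512 → 8 → 512  (repeats 512)
69: 69 → 189 → 3528 → 4437 → 252 → 5103 → 6147 → 540 → 1737 → 2673 → 1344 → 189  (repeats 189)
70: 70 → 280 → 514 → 16 → 1  (reaches 1)
71: 71 → 407 → 1073 → 92 → 1853 → 2567 → 1343 → 3527 → 4268 → 2729 → 2729  (repeats 2729)
72: 72 → 576 → 72  (repeats 72)
base-16 3-happy: 70

1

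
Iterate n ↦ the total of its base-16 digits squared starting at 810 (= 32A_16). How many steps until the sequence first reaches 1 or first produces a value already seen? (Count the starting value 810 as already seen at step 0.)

810 = (3,2,10)_16 → 113
113 = (7,1)_16 → 50
50 = (3,2)_16 → 13
13 = (13)_16 → 169
169 = (10,9)_16 → 181
181 = (11,5)_16 → 146
146 = (9,2)_16 → 85
85 = (5,5)_16 → 50  — 50 repeats.
That took 8 steps.

8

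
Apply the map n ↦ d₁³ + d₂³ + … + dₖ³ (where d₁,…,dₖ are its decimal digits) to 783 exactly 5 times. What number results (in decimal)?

783 → 7³ + 8³ + 3³ = 882
882 → 8³ + 8³ + 2³ = 1032
1032 → 1³ + 0³ + 3³ + 2³ = 36
36 → 3³ + 6³ = 243
243 → 2³ + 4³ + 3³ = 99

99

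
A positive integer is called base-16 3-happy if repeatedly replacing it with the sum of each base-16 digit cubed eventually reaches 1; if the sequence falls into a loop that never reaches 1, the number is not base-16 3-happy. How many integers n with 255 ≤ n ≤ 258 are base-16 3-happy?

1

255: 255 → 6750 → 3870 → 6120 → 3600 → 2745 → 3060 → 4770 → 1017 → 4131 → 36 → 72 → 576 → 72  (repeats 72)
256: 256 → 1  (reaches 1)
257: 257 → 2 → 8 → 512 → 8  (repeats 8)
258: 258 → 9 → 729 → 2934 → 1890 → 567 → 378 → 1344 → 189 → 3528 → 4437 → 252 → 5103 → 6147 → 540 → 1737 → 2673 → 1344  (repeats 1344)
base-16 3-happy: 256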